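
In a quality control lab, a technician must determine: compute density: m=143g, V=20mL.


ρ = mass/volume
= 143/20
= 7.15 g/mL

7.15 g/mL


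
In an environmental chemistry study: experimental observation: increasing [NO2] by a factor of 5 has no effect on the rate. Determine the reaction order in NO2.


rate ∝ [NO2]^n
rate ∝ [NO2]^0
Order in NO2: 0

0


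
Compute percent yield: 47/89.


% yield = actual/theoretical × 100
= 47/89 × 100
= 52.81%

52.81%


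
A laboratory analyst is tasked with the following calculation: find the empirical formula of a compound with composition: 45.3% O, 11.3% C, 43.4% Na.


Assume 100 g sample. Moles of each element:
  O: 45.3/16.0 = 2.831 mol
  C: 11.3/12.01 = 0.941 mol
  Na: 43.4/22.99 = 1.888 mol
Divide by smallest (0.941):
  O: 2.831/0.941 = 3.01
  C: 0.941/0.941 = 1.0
  Na: 1.888/0.941 = 2.01
Empirical formula: Na2CO3

Na2CO3


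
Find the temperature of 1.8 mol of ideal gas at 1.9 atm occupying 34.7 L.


PV = nRT  (R = 0.08206 L·atm/(mol·K))
T = PV/(nR) = 1.9×34.7/(1.8×0.08206)
= 65.93/0.147708
= 446.35 K

446.35 K


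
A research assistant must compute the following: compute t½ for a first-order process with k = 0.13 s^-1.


t½ = ln2/k = 0.693147/(0.13 s^-1)
= 5.332 s

5.332 s


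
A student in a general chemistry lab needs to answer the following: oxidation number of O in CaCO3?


O is usually -2
Oxidation number: -2

-2


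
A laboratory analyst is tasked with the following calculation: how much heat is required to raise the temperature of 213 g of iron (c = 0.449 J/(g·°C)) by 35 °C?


q = mcΔT = 213 × 0.449 × 35
= 3347.30 J

3347.30 J


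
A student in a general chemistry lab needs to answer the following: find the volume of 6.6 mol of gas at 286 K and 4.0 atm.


PV = nRT  (R = 0.08206 L·atm/(mol·K))
V = nRT/P = 6.6×0.08206×286/4.0
= 38.724 L

38.724 L


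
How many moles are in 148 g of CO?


M(CO) = 28.01 g/mol
n = mass/M = 148/28.01 = 5.2838 mol

5.2838 mol


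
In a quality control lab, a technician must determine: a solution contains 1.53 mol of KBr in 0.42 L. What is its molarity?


M = n/V = 1.53/0.42 = 3.643 mol/L

3.643 M


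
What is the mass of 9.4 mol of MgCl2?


M(MgCl2) = 95.21 g/mol
mass = n × M = 9.4 × 95.21 = 894.97 g

894.97 g


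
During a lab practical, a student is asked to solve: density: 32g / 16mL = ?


ρ = mass/volume
= 32/16
= 2.0 g/mL

2.0 g/mL


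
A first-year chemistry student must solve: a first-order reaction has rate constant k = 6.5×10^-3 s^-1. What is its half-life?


t½ = ln2/k = 0.693147/(6.5×10^-3 s^-1)
= 106.6 s

106.6 s


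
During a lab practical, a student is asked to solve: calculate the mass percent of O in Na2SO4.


M(Na2SO4) = 2×22.99 + 1×32.07 + 4×16.0 = 142.05 g/mol
Mass of O = 4 × 16.0 = 64.00 g/mol
% O = 64.00/142.05 × 100 = 45.05%

45.05%


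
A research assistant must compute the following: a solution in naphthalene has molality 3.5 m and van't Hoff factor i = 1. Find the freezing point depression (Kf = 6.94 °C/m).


ΔTf = Kf × m × i
= 6.94 × 3.5 × 1
= 24.29 °C

24.29 °C


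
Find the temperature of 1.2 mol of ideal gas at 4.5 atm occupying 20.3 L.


PV = nRT  (R = 0.08206 L·atm/(mol·K))
T = PV/(nR) = 4.5×20.3/(1.2×0.08206)
= 91.35/0.098472
= 927.67 K

927.67 K


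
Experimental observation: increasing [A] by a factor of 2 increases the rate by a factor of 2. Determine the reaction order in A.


rate ∝ [A]^n
2^n = 2 → n = 1
Order in A: 1

1


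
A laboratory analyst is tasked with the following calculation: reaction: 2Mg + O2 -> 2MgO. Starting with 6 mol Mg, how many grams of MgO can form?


Mole ratio MgO:Mg = 2:2
n(MgO) = 6 × 2/2 = 6.000 mol
mass = 6.000 × 40.31 = 241.86 g

241.86 g


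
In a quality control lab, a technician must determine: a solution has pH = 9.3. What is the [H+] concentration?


[H+] = 10^(-pH) = 10^(-9.3)
= 5.01×10^-10 M

5.01×10^-10 M


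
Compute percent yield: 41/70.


% yield = actual/theoretical × 100
= 41/70 × 100
= 58.57%

58.57%


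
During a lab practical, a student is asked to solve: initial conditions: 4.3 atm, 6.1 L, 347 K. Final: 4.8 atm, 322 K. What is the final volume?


P1V1/T1 = P2V2/T2
V2 = P1V1T2/(T1P2)
= 4.3×6.1×322/(347×4.8)
= 5.071 L

5.071 L


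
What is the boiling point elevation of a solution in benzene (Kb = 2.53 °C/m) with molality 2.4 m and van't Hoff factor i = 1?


ΔTb = Kb × m × i
= 2.53 × 2.4 × 1
= 6.072 °C

6.072 °C


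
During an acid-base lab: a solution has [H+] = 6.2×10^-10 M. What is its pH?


pH = -log10([H+]) = -log10(6.2×10^-10)
= 10 - log10(6.2)
= 10 - 0.79
= 9.21

9.21


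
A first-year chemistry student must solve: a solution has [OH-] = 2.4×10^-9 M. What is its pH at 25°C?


pOH = -log10([OH-]) = -log10(2.4×10^-9)
= 9 - log10(2.4) = 8.62
pH = 14 - pOH = 14 - 8.62 = 5.38

5.38


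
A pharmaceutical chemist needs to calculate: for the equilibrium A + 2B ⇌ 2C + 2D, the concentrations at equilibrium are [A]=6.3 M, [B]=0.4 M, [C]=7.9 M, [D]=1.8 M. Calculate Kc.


Kc = [C]^2[D]^2/([A][B]^2)
= (7.9^2 × 1.8^2)/(6.3^1 × 0.4^2)
= 202.2084/1.008
= 200.6

200.6


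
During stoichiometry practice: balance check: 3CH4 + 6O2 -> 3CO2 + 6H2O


Equation: 3CH4 + 6O2 -> 3CO2 + 6H2O
Check atoms: C: 3=3, H: 12=12, O: 12=12
Balanced

Yes, balanced


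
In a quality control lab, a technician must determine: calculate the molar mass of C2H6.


M(C2H6) = 2×12.01 + 6×1.008
= 24.02 + 6.05
= 30.07 g/mol

30.07 g/mol


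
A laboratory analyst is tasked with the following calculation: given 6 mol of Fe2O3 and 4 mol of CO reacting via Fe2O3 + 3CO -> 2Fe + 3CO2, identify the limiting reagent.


Mole ratio available / coefficient:
  Fe2O3: 6/1 = 6.000
  CO: 4/3 = 1.333
Smaller ratio is limiting.

CO


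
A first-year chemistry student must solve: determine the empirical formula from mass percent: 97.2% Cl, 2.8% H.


Assume 100 g sample. Moles of each element:
  Cl: 97.2/35.45 = 2.742 mol
  H: 2.8/1.008 = 2.778 mol
Divide by smallest (2.742):
  Cl: 2.742/2.742 = 1.0
  H: 2.778/2.742 = 1.01
Empirical formula: HCl

HCl


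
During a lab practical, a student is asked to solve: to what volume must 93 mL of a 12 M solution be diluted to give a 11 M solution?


C1V1 = C2V2
12 × 93 = 11 × V2
V2 = 1116/11 = 101.45 mL

101.45 mL


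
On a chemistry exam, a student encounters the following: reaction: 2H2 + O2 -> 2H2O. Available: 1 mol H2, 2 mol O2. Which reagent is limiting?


Mole ratio available / coefficient:
  H2: 1/2 = 0.500
  O2: 2/1 = 2.000
Smaller ratio is limiting.

H2


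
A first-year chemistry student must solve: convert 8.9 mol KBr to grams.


M(KBr) = 119.0 g/mol
mass = n × M = 8.9 × 119.0 = 1059.10 g

1059.10 g


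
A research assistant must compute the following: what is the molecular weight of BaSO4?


M(BaSO4) = 1×137.33 + 1×32.07 + 4×16.0
= 137.33 + 32.07 + 64.0
= 233.4 g/mol

233.4 g/mol


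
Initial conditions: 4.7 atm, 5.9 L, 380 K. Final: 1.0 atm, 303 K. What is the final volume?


P1V1/T1 = P2V2/T2
V2 = P1V1T2/(T1P2)
= 4.7×5.9×303/(380×1.0)
= 22.111 L

22.111 L


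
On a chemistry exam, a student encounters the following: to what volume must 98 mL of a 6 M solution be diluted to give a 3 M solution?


C1V1 = C2V2
6 × 98 = 3 × V2
V2 = 588/3 = 196.0 mL

196.0 mL


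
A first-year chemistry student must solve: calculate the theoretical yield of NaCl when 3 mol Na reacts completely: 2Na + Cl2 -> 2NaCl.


Mole ratio NaCl:Na = 2:2
n(NaCl) = 3 × 2/2 = 3.000 mol
mass = 3.000 × 58.44 = 175.32 g

175.32 g


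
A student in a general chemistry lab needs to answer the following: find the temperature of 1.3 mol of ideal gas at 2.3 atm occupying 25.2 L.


PV = nRT  (R = 0.08206 L·atm/(mol·K))
T = PV/(nR) = 2.3×25.2/(1.3×0.08206)
= 57.96/0.106678
= 543.32 K

543.32 K


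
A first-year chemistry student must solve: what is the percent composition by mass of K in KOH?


M(KOH) = 1×39.1 + 1×16.0 + 1×1.008 = 56.108 g/mol
Mass of K = 1 × 39.1 = 39.10 g/mol
% K = 39.10/56.108 × 100 = 69.69%

69.69%


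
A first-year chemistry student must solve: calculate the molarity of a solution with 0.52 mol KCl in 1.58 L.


M = n/V = 0.52/1.58 = 0.329 mol/L

0.329 M


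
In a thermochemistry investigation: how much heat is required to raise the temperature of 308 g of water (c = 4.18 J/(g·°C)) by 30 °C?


q = mcΔT = 308 × 4.18 × 30
= 38623.20 J

38623.20 J


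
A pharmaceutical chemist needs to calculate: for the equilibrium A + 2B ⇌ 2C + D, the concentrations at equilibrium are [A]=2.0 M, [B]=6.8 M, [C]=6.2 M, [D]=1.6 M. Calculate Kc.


Kc = [C]^2[D]/([A][B]^2)
= (6.2^2 × 1.6^1)/(2.0^1 × 6.8^2)
= 61.504/92.48
= 0.6651

0.6651


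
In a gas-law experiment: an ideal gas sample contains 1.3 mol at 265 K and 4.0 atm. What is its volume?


PV = nRT  (R = 0.08206 L·atm/(mol·K))
V = nRT/P = 1.3×0.08206×265/4.0
= 7.067 L

7.067 L


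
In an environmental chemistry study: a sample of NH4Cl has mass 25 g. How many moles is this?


M(NH4Cl) = 53.49 g/mol
n = mass/M = 25/53.49 = 0.4674 mol

0.4674 mol


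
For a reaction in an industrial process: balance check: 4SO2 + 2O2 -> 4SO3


Equation: 4SO2 + 2O2 -> 4SO3
Check atoms: O: 12=12, S: 4=4
Balanced

Yes, balanced


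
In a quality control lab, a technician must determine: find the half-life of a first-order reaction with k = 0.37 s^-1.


t½ = ln2/k = 0.693147/(0.37 s^-1)
= 1.873 s

1.873 s


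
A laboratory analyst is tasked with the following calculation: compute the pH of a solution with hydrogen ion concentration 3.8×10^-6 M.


pH = -log10([H+]) = -log10(3.8×10^-6)
= 6 - log10(3.8)
= 6 - 0.58
= 5.42

5.42


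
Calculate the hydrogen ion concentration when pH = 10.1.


[H+] = 10^(-pH) = 10^(-10.1)
= 7.94×10^-11 M

7.94×10^-11 M


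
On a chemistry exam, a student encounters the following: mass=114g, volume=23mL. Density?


ρ = mass/volume
= 114/23
= 4.957 g/mL

4.957 g/mL


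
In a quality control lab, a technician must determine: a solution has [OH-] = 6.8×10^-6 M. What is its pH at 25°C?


pOH = -log10([OH-]) = -log10(6.8×10^-6)
= 6 - log10(6.8) = 5.17
pH = 14 - pOH = 14 - 5.17 = 8.83

8.83


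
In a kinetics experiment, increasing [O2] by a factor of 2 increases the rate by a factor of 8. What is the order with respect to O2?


rate ∝ [O2]^n
2^n = 8 → n = 3
Order in O2: 3

3


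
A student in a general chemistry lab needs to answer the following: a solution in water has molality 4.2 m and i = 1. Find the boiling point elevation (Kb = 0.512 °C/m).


ΔTb = Kb × m × i
= 0.512 × 4.2 × 1
= 2.1504 °C

2.1504 °C


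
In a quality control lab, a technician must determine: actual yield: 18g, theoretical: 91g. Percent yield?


% yield = actual/theoretical × 100
= 18/91 × 100
= 19.78%

19.78%


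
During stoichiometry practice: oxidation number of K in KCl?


Group 1 metal: +1
Oxidation number: +1

+1


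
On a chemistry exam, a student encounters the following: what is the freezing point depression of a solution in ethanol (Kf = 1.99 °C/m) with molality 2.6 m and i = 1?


ΔTf = Kf × m × i
= 1.99 × 2.6 × 1
= 5.174 °C

5.174 °C


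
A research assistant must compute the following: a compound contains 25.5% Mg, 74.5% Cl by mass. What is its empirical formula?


Assume 100 g sample. Moles of each element:
  Mg: 25.5/24.31 = 1.049 mol
  Cl: 74.5/35.45 = 2.102 mol
Divide by smallest (1.049):
  Mg: 1.049/1.049 = 1.0
  Cl: 2.102/1.049 = 2.0
Empirical formula: MgCl2

MgCl2


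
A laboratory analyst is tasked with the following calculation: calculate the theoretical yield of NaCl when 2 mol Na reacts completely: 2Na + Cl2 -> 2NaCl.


Mole ratio NaCl:Na = 2:2
n(NaCl) = 2 × 2/2 = 2.000 mol
mass = 2.000 × 58.44 = 116.88 g

116.88 g


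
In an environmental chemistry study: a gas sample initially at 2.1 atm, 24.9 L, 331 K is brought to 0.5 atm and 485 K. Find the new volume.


P1V1/T1 = P2V2/T2
V2 = P1V1T2/(T1P2)
= 2.1×24.9×485/(331×0.5)
= 153.237 L

153.237 L


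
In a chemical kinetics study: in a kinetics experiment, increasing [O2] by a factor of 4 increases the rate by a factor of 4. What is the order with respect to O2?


rate ∝ [O2]^n
4^n = 4 → n = 1
Order in O2: 1

1


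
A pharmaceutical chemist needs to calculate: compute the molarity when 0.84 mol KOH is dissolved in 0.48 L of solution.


M = n/V = 0.84/0.48 = 1.750 mol/L

1.750 M


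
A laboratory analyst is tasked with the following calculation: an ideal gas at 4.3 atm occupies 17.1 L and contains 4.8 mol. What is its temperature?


PV = nRT  (R = 0.08206 L·atm/(mol·K))
T = PV/(nR) = 4.3×17.1/(4.8×0.08206)
= 73.53/0.393888
= 186.68 K

186.68 K


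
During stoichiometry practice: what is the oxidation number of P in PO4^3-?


x + 4(-2) = -3, so x = +5
Oxidation number: +5

+5


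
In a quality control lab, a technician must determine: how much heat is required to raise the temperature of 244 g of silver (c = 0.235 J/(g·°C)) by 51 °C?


q = mcΔT = 244 × 0.235 × 51
= 2924.34 J

2924.34 J


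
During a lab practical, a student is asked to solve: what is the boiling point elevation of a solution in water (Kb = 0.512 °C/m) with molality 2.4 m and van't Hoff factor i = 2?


ΔTb = Kb × m × i
= 0.512 × 2.4 × 2
= 2.4576 °C

2.4576 °C


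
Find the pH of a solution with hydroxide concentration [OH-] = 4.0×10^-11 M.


pOH = -log10([OH-]) = -log10(4.0×10^-11)
= 11 - log10(4.0) = 10.4
pH = 14 - pOH = 14 - 10.4 = 3.6

3.6


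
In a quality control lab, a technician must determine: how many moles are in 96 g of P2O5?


M(P2O5) = 141.94 g/mol
n = mass/M = 96/141.94 = 0.6763 mol

0.6763 mol


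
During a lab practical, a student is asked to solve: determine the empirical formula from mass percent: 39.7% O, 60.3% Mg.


Assume 100 g sample. Moles of each element:
  O: 39.7/16.0 = 2.481 mol
  Mg: 60.3/24.31 = 2.48 mol
Divide by smallest (2.48):
  O: 2.481/2.48 = 1.0
  Mg: 2.48/2.48 = 1.0
Empirical formula: MgO

MgO


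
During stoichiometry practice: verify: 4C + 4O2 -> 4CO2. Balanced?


Equation: 4C + 4O2 -> 4CO2
Check atoms: C: 4=4, O: 8=8
Balanced

Yes, balanced


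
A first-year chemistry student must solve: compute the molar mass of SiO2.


M(SiO2) = 1×28.09 + 2×16.0
= 28.09 + 32.0
= 60.09 g/mol

60.09 g/mol


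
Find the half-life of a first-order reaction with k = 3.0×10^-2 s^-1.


t½ = ln2/k = 0.693147/(3.0×10^-2 s^-1)
= 23.10 s

23.10 s


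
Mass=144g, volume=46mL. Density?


ρ = mass/volume
= 144/46
= 3.13 g/mL

3.13 g/mL


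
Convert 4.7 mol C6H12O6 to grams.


M(C6H12O6) = 180.16 g/mol
mass = n × M = 4.7 × 180.16 = 846.75 g

846.75 g


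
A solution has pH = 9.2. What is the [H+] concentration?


[H+] = 10^(-pH) = 10^(-9.2)
= 6.31×10^-10 M

6.31×10^-10 M


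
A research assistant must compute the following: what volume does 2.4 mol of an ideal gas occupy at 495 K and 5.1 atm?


PV = nRT  (R = 0.08206 L·atm/(mol·K))
V = nRT/P = 2.4×0.08206×495/5.1
= 19.115 L

19.115 L


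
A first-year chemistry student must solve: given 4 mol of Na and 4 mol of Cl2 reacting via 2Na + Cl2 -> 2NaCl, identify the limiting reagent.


Mole ratio available / coefficient:
  Na: 4/2 = 2.000
  Cl2: 4/1 = 4.000
Smaller ratio is limiting.

Na


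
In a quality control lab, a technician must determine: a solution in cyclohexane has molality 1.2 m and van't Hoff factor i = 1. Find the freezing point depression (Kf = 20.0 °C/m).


ΔTf = Kf × m × i
= 20.0 × 1.2 × 1
= 24.0 °C

24.0 °C


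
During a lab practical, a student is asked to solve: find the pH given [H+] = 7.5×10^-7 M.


pH = -log10([H+]) = -log10(7.5×10^-7)
= 7 - log10(7.5)
= 7 - 0.88
= 6.12

6.12


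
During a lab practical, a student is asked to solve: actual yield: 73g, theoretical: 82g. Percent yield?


% yield = actual/theoretical × 100
= 73/82 × 100
= 89.02%

89.02%


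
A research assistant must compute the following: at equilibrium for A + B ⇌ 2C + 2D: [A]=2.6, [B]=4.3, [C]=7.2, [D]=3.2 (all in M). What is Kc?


Kc = [C]^2[D]^2/([A][B])
= (7.2^2 × 3.2^2)/(2.6^1 × 4.3^1)
= 530.8416/11.18
= 47.48

47.48


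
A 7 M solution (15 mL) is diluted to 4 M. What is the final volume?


C1V1 = C2V2
7 × 15 = 4 × V2
V2 = 105/4 = 26.25 mL

26.25 mL


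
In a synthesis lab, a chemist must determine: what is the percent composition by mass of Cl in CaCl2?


M(CaCl2) = 1×40.08 + 2×35.45 = 110.98 g/mol
Mass of Cl = 2 × 35.45 = 70.90 g/mol
% Cl = 70.90/110.98 × 100 = 63.89%

63.89%


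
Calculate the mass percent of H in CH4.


M(CH4) = 1×12.01 + 4×1.008 = 16.042 g/mol
Mass of H = 4 × 1.008 = 4.032 g/mol
% H = 4.032/16.042 × 100 = 25.13%

25.13%


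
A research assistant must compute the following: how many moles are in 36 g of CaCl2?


M(CaCl2) = 110.98 g/mol
n = mass/M = 36/110.98 = 0.3244 mol

0.3244 mol


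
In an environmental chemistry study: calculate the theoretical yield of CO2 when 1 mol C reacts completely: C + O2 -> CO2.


Mole ratio CO2:C = 1:1
n(CO2) = 1 × 1/1 = 1.000 mol
mass = 1.000 × 44.01 = 44.01 g

44.01 g


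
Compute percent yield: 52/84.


% yield = actual/theoretical × 100
= 52/84 × 100
= 61.9%

61.9%


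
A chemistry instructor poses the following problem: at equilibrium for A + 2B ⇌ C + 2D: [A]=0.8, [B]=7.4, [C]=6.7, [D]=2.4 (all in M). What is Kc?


Kc = [C][D]^2/([A][B]^2)
= (6.7^1 × 2.4^2)/(0.8^1 × 7.4^2)
= 38.592/43.808
= 0.8809

0.8809


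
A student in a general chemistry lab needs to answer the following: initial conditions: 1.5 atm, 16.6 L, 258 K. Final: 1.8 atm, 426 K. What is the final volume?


P1V1/T1 = P2V2/T2
V2 = P1V1T2/(T1P2)
= 1.5×16.6×426/(258×1.8)
= 22.841 L

22.841 L


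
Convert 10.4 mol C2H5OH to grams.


M(C2H5OH) = 46.07 g/mol
mass = n × M = 10.4 × 46.07 = 479.13 g

479.13 g


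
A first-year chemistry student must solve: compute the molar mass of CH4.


M(CH4) = 1×12.01 + 4×1.008
= 12.01 + 4.03
= 16.04 g/mol

16.04 g/mol


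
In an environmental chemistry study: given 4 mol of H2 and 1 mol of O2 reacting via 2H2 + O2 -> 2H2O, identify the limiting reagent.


Mole ratio available / coefficient:
  H2: 4/2 = 2.000
  O2: 1/1 = 1.000
Smaller ratio is limiting.

O2


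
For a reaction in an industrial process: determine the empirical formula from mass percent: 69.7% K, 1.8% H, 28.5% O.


Assume 100 g sample. Moles of each element:
  K: 69.7/39.1 = 1.783 mol
  H: 1.8/1.008 = 1.786 mol
  O: 28.5/16.0 = 1.781 mol
Divide by smallest (1.781):
  K: 1.783/1.781 = 1.0
  H: 1.786/1.781 = 1.0
  O: 1.781/1.781 = 1.0
Empirical formula: KOH

KOH


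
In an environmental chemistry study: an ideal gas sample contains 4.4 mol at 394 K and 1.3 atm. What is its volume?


PV = nRT  (R = 0.08206 L·atm/(mol·K))
V = nRT/P = 4.4×0.08206×394/1.3
= 109.43 L

109.43 L


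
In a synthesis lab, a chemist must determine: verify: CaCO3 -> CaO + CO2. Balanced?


Equation: CaCO3 -> CaO + CO2
Check atoms: C: 1=1, Ca: 1=1, O: 3=3
Balanced

Yes, balanced


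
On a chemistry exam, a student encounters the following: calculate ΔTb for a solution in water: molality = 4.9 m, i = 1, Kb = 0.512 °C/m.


ΔTb = Kb × m × i
= 0.512 × 4.9 × 1
= 2.5088 °C

2.5088 °C


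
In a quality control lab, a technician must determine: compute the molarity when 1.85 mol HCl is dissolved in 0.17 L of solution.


M = n/V = 1.85/0.17 = 10.882 mol/L

10.882 M


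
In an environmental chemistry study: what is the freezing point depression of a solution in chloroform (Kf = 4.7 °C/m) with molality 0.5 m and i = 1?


ΔTf = Kf × m × i
= 4.7 × 0.5 × 1
= 2.35 °C

2.35 °C


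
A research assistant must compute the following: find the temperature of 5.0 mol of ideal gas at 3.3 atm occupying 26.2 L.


PV = nRT  (R = 0.08206 L·atm/(mol·K))
T = PV/(nR) = 3.3×26.2/(5.0×0.08206)
= 86.46/0.410300
= 210.72 K

210.72 K


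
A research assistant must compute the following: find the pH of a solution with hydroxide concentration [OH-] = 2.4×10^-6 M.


pOH = -log10([OH-]) = -log10(2.4×10^-6)
= 6 - log10(2.4) = 5.62
pH = 14 - pOH = 14 - 5.62 = 8.38

8.38


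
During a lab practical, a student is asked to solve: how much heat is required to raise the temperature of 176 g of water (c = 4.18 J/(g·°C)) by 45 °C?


q = mcΔT = 176 × 4.18 × 45
= 33105.60 J

33105.60 J


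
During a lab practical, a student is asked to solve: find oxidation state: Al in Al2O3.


Al is +3
Oxidation number: +3

+3


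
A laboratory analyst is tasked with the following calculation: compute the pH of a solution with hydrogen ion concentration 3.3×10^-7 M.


pH = -log10([H+]) = -log10(3.3×10^-7)
= 7 - log10(3.3)
= 7 - 0.52
= 6.48

6.48


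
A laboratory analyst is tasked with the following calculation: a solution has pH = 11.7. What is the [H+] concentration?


[H+] = 10^(-pH) = 10^(-11.7)
= 2.0×10^-12 M

2.0×10^-12 M


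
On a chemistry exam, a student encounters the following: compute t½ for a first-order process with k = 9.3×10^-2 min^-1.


t½ = ln2/k = 0.693147/(9.3×10^-2 min^-1)
= 7.453 min

7.453 min


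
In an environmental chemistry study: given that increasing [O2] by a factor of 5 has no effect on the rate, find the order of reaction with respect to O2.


rate ∝ [O2]^n
rate ∝ [O2]^0
Order in O2: 0

0


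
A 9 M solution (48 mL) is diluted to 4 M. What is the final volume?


C1V1 = C2V2
9 × 48 = 4 × V2
V2 = 432/4 = 108.0 mL

108.0 mL


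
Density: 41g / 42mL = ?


ρ = mass/volume
= 41/42
= 0.976 g/mL

0.976 g/mL


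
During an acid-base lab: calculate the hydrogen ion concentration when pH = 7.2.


[H+] = 10^(-pH) = 10^(-7.2)
= 6.31×10^-8 M

6.31×10^-8 M


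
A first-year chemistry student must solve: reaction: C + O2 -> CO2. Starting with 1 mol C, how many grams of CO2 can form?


Mole ratio CO2:C = 1:1
n(CO2) = 1 × 1/1 = 1.000 mol
mass = 1.000 × 44.01 = 44.01 g

44.01 g


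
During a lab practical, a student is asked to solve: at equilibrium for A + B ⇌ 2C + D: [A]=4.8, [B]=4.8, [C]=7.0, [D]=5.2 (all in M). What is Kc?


Kc = [C]^2[D]/([A][B])
= (7.0^2 × 5.2^1)/(4.8^1 × 4.8^1)
= 254.8/23.04
= 11.06

11.06


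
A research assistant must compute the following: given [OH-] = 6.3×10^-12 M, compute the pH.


pOH = -log10([OH-]) = -log10(6.3×10^-12)
= 12 - log10(6.3) = 11.2
pH = 14 - pOH = 14 - 11.2 = 2.8

2.8


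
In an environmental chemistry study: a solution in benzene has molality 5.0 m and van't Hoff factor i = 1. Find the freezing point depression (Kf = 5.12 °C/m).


ΔTf = Kf × m × i
= 5.12 × 5.0 × 1
= 25.6 °C

25.6 °C


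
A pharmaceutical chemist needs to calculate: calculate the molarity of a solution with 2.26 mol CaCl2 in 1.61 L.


M = n/V = 2.26/1.61 = 1.404 mol/L

1.404 M


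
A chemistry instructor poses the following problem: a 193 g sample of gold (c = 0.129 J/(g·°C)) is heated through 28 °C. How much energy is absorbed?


q = mcΔT = 193 × 0.129 × 28
= 697.12 J

697.12 J


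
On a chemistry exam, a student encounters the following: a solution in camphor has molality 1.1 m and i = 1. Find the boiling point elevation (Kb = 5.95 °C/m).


ΔTb = Kb × m × i
= 5.95 × 1.1 × 1
= 6.545 °C

6.545 °C


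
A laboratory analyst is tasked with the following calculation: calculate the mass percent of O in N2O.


M(N2O) = 2×14.01 + 1×16.0 = 44.02 g/mol
Mass of O = 1 × 16.0 = 16.00 g/mol
% O = 16.00/44.02 × 100 = 36.35%

36.35%


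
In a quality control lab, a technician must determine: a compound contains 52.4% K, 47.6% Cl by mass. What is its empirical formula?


Assume 100 g sample. Moles of each element:
  K: 52.4/39.1 = 1.34 mol
  Cl: 47.6/35.45 = 1.343 mol
Divide by smallest (1.34):
  K: 1.34/1.34 = 1.0
  Cl: 1.343/1.34 = 1.0
Empirical formula: KCl

KCl


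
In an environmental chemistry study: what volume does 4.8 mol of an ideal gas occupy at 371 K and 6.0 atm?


PV = nRT  (R = 0.08206 L·atm/(mol·K))
V = nRT/P = 4.8×0.08206×371/6.0
= 24.355 L

24.355 L


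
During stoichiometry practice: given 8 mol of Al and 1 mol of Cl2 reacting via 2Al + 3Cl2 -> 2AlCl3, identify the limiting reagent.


Mole ratio available / coefficient:
  Al: 8/2 = 4.000
  Cl2: 1/3 = 0.333
Smaller ratio is limiting.

Cl2


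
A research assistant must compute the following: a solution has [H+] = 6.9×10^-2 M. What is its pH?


pH = -log10([H+]) = -log10(6.9×10^-2)
= 2 - log10(6.9)
= 2 - 0.84
= 1.16

1.16


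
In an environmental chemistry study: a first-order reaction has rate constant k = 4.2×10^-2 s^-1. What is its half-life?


t½ = ln2/k = 0.693147/(4.2×10^-2 s^-1)
= 16.50 s

16.50 s


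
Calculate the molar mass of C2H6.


M(C2H6) = 2×12.01 + 6×1.008
= 24.02 + 6.05
= 30.07 g/mol

30.07 g/mol


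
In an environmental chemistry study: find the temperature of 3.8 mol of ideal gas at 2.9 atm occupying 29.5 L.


PV = nRT  (R = 0.08206 L·atm/(mol·K))
T = PV/(nR) = 2.9×29.5/(3.8×0.08206)
= 85.55/0.311828
= 274.35 K

274.35 K


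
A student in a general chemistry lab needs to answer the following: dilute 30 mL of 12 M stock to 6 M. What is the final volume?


C1V1 = C2V2
12 × 30 = 6 × V2
V2 = 360/6 = 60.0 mL

60.0 mL


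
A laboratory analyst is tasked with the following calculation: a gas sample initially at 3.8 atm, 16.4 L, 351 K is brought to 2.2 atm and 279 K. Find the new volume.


P1V1/T1 = P2V2/T2
V2 = P1V1T2/(T1P2)
= 3.8×16.4×279/(351×2.2)
= 22.517 L

22.517 L


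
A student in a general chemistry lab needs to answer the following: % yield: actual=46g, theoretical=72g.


% yield = actual/theoretical × 100
= 46/72 × 100
= 63.89%

63.89%


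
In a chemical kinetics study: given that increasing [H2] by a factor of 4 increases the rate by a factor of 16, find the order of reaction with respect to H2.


rate ∝ [H2]^n
4^n = 16 → n = 2
Order in H2: 2

2


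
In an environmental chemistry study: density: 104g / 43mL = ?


ρ = mass/volume
= 104/43
= 2.419 g/mL

2.419 g/mL


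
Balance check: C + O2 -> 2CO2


Equation: C + O2 -> 2CO2
Check atoms: C: 1≠2, O: 2≠4
Not balanced

No, not balanced


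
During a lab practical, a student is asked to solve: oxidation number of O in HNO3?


O is usually -2
Oxidation number: -2

-2


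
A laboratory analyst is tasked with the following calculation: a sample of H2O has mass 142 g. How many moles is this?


M(H2O) = 18.02 g/mol
n = mass/M = 142/18.02 = 7.8801 mol

7.8801 mol


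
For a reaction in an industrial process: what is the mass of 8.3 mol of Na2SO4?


M(Na2SO4) = 142.05 g/mol
mass = n × M = 8.3 × 142.05 = 1179.02 g

1179.02 g


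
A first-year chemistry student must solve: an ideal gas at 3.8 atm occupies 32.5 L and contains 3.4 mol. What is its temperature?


PV = nRT  (R = 0.08206 L·atm/(mol·K))
T = PV/(nR) = 3.8×32.5/(3.4×0.08206)
= 123.50/0.279004
= 442.65 K

442.65 K


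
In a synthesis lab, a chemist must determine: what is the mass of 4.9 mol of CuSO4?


M(CuSO4) = 159.62 g/mol
mass = n × M = 4.9 × 159.62 = 782.14 g

782.14 g


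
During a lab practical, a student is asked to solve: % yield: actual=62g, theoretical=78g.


% yield = actual/theoretical × 100
= 62/78 × 100
= 79.49%

79.49%


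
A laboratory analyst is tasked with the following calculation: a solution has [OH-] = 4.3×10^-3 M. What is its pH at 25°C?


pOH = -log10([OH-]) = -log10(4.3×10^-3)
= 3 - log10(4.3) = 2.37
pH = 14 - pOH = 14 - 2.37 = 11.63

11.63


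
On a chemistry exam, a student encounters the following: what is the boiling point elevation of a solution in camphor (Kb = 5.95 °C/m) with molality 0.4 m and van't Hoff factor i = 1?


ΔTb = Kb × m × i
= 5.95 × 0.4 × 1
= 2.38 °C

2.38 °C


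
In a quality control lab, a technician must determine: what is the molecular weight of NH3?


M(NH3) = 1×14.01 + 3×1.008
= 14.01 + 3.02
= 17.03 g/mol

17.03 g/mol


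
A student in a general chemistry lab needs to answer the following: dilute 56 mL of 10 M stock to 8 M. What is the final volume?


C1V1 = C2V2
10 × 56 = 8 × V2
V2 = 560/8 = 70.0 mL

70.0 mL


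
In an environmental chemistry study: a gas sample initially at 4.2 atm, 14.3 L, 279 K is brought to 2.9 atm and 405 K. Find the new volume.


P1V1/T1 = P2V2/T2
V2 = P1V1T2/(T1P2)
= 4.2×14.3×405/(279×2.9)
= 30.063 L

30.063 L


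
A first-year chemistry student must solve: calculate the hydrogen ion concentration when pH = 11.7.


[H+] = 10^(-pH) = 10^(-11.7)
= 2.0×10^-12 M

2.0×10^-12 M


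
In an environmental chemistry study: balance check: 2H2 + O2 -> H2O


Equation: 2H2 + O2 -> H2O
Check atoms: H: 4≠2, O: 2≠1
Not balanced

No, not balanced


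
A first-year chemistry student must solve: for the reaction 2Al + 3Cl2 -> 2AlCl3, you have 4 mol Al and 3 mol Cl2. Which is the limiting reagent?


Mole ratio available / coefficient:
  Al: 4/2 = 2.000
  Cl2: 3/3 = 1.000
Smaller ratio is limiting.

Cl2


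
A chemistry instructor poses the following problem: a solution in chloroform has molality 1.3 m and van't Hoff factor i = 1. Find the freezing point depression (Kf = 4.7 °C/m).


ΔTf = Kf × m × i
= 4.7 × 1.3 × 1
= 6.11 °C

6.11 °C


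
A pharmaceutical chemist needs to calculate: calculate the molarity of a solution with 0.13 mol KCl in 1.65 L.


M = n/V = 0.13/1.65 = 0.079 mol/L

0.079 M


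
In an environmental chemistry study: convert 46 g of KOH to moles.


M(KOH) = 56.11 g/mol
n = mass/M = 46/56.11 = 0.8198 mol

0.8198 mol


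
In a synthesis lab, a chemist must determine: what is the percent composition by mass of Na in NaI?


M(NaI) = 1×22.99 + 1×126.9 = 149.89 g/mol
Mass of Na = 1 × 22.99 = 22.99 g/mol
% Na = 22.99/149.89 × 100 = 15.34%

15.34%


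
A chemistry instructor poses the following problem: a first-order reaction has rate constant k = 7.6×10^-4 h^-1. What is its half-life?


t½ = ln2/k = 0.693147/(7.6×10^-4 h^-1)
= 912.0 h

912.0 h


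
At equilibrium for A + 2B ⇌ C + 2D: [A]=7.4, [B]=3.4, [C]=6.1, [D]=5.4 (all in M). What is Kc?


Kc = [C][D]^2/([A][B]^2)
= (6.1^1 × 5.4^2)/(7.4^1 × 3.4^2)
= 177.876/85.544
= 2.079

2.079


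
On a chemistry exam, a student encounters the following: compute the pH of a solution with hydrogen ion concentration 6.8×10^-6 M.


pH = -log10([H+]) = -log10(6.8×10^-6)
= 6 - log10(6.8)
= 6 - 0.83
= 5.17

5.17


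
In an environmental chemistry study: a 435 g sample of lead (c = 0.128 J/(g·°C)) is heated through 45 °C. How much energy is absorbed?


q = mcΔT = 435 × 0.128 × 45
= 2505.60 J

2505.60 J


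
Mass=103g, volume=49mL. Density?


ρ = mass/volume
= 103/49
= 2.102 g/mL

2.102 g/mL


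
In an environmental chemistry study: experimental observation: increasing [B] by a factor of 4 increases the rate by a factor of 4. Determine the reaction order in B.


rate ∝ [B]^n
4^n = 4 → n = 1
Order in B: 1

1


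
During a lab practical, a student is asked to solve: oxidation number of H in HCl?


H is +1 with nonmetals
Oxidation number: +1

+1


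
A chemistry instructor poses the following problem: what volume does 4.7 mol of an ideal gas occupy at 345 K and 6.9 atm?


PV = nRT  (R = 0.08206 L·atm/(mol·K))
V = nRT/P = 4.7×0.08206×345/6.9
= 19.284 L

19.284 L


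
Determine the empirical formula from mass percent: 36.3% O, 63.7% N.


Assume 100 g sample. Moles of each element:
  O: 36.3/16.0 = 2.269 mol
  N: 63.7/14.01 = 4.547 mol
Divide by smallest (2.269):
  O: 2.269/2.269 = 1.0
  N: 4.547/2.269 = 2.0
Empirical formula: N2O

N2O


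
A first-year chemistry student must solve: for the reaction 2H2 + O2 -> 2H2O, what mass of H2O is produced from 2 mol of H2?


Mole ratio H2O:H2 = 2:2
n(H2O) = 2 × 2/2 = 2.000 mol
mass = 2.000 × 18.02 = 36.04 g

36.04 g


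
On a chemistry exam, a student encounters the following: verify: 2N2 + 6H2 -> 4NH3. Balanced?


Equation: 2N2 + 6H2 -> 4NH3
Check atoms: H: 12=12, N: 4=4
Balanced

Yes, balanced


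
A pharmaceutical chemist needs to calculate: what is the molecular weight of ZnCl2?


M(ZnCl2) = 1×65.38 + 2×35.45
= 65.38 + 70.9
= 136.28 g/mol

136.28 g/mol


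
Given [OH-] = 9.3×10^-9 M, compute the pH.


pOH = -log10([OH-]) = -log10(9.3×10^-9)
= 9 - log10(9.3) = 8.03
pH = 14 - pOH = 14 - 8.03 = 5.97

5.97


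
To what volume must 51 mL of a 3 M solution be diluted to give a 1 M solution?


C1V1 = C2V2
3 × 51 = 1 × V2
V2 = 153/1 = 153.0 mL

153.0 mL


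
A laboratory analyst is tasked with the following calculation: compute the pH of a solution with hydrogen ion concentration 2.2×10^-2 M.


pH = -log10([H+]) = -log10(2.2×10^-2)
= 2 - log10(2.2)
= 2 - 0.34
= 1.66

1.66


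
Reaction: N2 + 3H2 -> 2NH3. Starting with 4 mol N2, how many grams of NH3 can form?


Mole ratio NH3:N2 = 2:1
n(NH3) = 4 × 2/1 = 8.000 mol
mass = 8.000 × 17.03 = 136.24 g

136.24 g


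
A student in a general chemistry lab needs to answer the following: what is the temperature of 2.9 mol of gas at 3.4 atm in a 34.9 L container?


PV = nRT  (R = 0.08206 L·atm/(mol·K))
T = PV/(nR) = 3.4×34.9/(2.9×0.08206)
= 118.66/0.237974
= 498.63 K

498.63 K


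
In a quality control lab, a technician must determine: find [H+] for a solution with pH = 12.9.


[H+] = 10^(-pH) = 10^(-12.9)
= 1.26×10^-13 M

1.26×10^-13 M


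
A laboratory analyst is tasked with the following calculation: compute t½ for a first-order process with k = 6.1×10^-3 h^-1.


t½ = ln2/k = 0.693147/(6.1×10^-3 h^-1)
= 113.6 h

113.6 h


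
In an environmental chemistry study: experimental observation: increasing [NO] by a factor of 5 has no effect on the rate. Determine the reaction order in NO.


rate ∝ [NO]^n
rate ∝ [NO]^0
Order in NO: 0

0


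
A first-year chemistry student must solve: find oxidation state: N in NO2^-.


x + 2(-2) = -1, so x = +3
Oxidation number: +3

+3


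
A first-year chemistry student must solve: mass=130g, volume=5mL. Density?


ρ = mass/volume
= 130/5
= 26.0 g/mL

26.0 g/mL


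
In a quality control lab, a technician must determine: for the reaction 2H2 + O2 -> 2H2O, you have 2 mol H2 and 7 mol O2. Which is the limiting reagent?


Mole ratio available / coefficient:
  H2: 2/2 = 1.000
  O2: 7/1 = 7.000
Smaller ratio is limiting.

H2


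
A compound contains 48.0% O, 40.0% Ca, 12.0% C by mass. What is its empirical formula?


Assume 100 g sample. Moles of each element:
  O: 48.0/16.0 = 3.0 mol
  Ca: 40.0/40.08 = 0.998 mol
  C: 12.0/12.01 = 0.999 mol
Divide by smallest (0.998):
  O: 3.0/0.998 = 3.01
  Ca: 0.998/0.998 = 1.0
  C: 0.999/0.998 = 1.0
Empirical formula: CaCO3

CaCO3


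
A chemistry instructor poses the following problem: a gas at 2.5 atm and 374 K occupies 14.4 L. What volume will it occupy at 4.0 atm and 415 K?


P1V1/T1 = P2V2/T2
V2 = P1V1T2/(T1P2)
= 2.5×14.4×415/(374×4.0)
= 9.987 L

9.987 L


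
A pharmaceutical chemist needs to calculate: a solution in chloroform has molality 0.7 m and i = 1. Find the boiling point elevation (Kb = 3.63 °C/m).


ΔTb = Kb × m × i
= 3.63 × 0.7 × 1
= 2.541 °C

2.541 °C


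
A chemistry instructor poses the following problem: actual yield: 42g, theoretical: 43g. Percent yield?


% yield = actual/theoretical × 100
= 42/43 × 100
= 97.67%

97.67%


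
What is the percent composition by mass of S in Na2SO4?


M(Na2SO4) = 2×22.99 + 1×32.07 + 4×16.0 = 142.05 g/mol
Mass of S = 1 × 32.07 = 32.07 g/mol
% S = 32.07/142.05 × 100 = 22.58%

22.58%


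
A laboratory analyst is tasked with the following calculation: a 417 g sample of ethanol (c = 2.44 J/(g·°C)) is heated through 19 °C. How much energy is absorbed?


q = mcΔT = 417 × 2.44 × 19
= 19332.12 J

19332.12 J


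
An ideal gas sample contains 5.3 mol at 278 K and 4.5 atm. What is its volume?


PV = nRT  (R = 0.08206 L·atm/(mol·K))
V = nRT/P = 5.3×0.08206×278/4.5
= 26.868 L

26.868 L


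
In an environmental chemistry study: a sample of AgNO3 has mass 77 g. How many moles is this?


M(AgNO3) = 169.88 g/mol
n = mass/M = 77/169.88 = 0.4533 mol

0.4533 mol


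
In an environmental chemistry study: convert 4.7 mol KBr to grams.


M(KBr) = 119.0 g/mol
mass = n × M = 4.7 × 119.0 = 559.30 g

559.30 g


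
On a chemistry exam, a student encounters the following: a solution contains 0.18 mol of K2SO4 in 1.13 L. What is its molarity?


M = n/V = 0.18/1.13 = 0.159 mol/L

0.159 M


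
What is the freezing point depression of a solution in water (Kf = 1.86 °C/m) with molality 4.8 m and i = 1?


ΔTf = Kf × m × i
= 1.86 × 4.8 × 1
= 8.928 °C

8.928 °C


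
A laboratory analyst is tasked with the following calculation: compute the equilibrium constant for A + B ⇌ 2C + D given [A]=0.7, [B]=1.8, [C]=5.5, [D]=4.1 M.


Kc = [C]^2[D]/([A][B])
= (5.5^2 × 4.1^1)/(0.7^1 × 1.8^1)
= 124.025/1.26
= 98.43

98.43


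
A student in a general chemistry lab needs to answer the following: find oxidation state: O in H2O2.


Peroxide: O is -1
Oxidation number: -1

-1


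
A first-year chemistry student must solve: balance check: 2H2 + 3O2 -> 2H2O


Equation: 2H2 + 3O2 -> 2H2O
Check atoms: H: 4=4, O: 6≠2
Not balanced

No, not balanced


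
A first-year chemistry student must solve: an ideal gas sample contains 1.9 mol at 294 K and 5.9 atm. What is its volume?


PV = nRT  (R = 0.08206 L·atm/(mol·K))
V = nRT/P = 1.9×0.08206×294/5.9
= 7.769 L

7.769 L


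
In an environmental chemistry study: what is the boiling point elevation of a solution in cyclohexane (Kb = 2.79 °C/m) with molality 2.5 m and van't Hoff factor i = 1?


ΔTb = Kb × m × i
= 2.79 × 2.5 × 1
= 6.975 °C

6.975 °C


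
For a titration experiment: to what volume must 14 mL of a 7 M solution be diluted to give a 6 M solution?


C1V1 = C2V2
7 × 14 = 6 × V2
V2 = 98/6 = 16.33 mL

16.33 mL


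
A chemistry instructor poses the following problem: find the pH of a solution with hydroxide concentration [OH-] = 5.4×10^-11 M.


pOH = -log10([OH-]) = -log10(5.4×10^-11)
= 11 - log10(5.4) = 10.27
pH = 14 - pOH = 14 - 10.27 = 3.73

3.73


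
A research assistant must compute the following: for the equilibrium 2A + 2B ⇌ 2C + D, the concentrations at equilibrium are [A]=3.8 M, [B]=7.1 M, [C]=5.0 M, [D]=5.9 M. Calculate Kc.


Kc = [C]^2[D]/([A]^2[B]^2)
= (5.0^2 × 5.9^1)/(3.8^2 × 7.1^2)
= 147.5/727.9204
= 0.2026

0.2026


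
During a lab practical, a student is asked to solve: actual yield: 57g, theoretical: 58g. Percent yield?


% yield = actual/theoretical × 100
= 57/58 × 100
= 98.28%

98.28%


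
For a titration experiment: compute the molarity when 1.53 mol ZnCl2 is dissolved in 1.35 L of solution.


M = n/V = 1.53/1.35 = 1.133 mol/L

1.133 M


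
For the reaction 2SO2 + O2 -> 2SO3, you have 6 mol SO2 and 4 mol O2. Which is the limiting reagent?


Mole ratio available / coefficient:
  SO2: 6/2 = 3.000
  O2: 4/1 = 4.000
Smaller ratio is limiting.

SO2


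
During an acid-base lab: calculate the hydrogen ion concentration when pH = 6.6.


[H+] = 10^(-pH) = 10^(-6.6)
= 2.51×10^-7 M

2.51×10^-7 M


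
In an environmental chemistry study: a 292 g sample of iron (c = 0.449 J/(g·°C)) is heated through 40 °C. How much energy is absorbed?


q = mcΔT = 292 × 0.449 × 40
= 5244.32 J

5244.32 J
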